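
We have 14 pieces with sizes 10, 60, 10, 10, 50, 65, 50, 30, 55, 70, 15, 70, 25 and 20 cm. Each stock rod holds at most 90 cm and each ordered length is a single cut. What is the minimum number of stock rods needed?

7

Total = 70 + 70 + 65 + 60 + 55 + 50 + 50 + 30 + 25 + 20 + 15 + 10 + 10 + 10 = 540 cm.
Lower bound: ⌈540/90⌉ = 6 stock rods.
Also, 7 pieces each exceed 45 cm, and no two of those can share a stock rod, so at least 7 stock rods are needed.
A packing using 7 stock rods:
  stock rod 1: 70 + 20 = 90
  stock rod 2: 70 + 15 = 85
  stock rod 3: 65 + 25 = 90
  stock rod 4: 60 + 30 = 90
  stock rod 5: 55 + 10 + 10 + 10 = 85
  stock rod 6: 50 = 50
  stock rod 7: 50 = 50
This matches the lower bound, so 7 is optimal.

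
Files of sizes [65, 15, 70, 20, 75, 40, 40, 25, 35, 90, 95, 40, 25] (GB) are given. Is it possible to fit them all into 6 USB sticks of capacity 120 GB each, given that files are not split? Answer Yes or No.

Yes

A valid assignment using 6 USB sticks:
  USB stick 1: 95 + 25 = 120
  USB stick 2: 90 + 25 = 115
  USB stick 3: 75 + 40 = 115
  USB stick 4: 70 + 40 = 110
  USB stick 5: 65 + 40 + 15 = 120
  USB stick 6: 35 + 20 = 55
Every load is within 120 GB, so 6 USB sticks suffice.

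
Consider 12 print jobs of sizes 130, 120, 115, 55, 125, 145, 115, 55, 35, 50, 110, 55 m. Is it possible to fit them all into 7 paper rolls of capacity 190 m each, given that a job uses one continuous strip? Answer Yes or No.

Yes

A valid assignment using 7 paper rolls:
  roll 1: 145 + 35 = 180
  roll 2: 130 + 55 = 185
  roll 3: 125 + 55 = 180
  roll 4: 120 + 55 = 175
  roll 5: 115 + 50 = 165
  roll 6: 115 = 115
  roll 7: 110 = 110
Every load is within 190 m, so 7 paper rolls suffice.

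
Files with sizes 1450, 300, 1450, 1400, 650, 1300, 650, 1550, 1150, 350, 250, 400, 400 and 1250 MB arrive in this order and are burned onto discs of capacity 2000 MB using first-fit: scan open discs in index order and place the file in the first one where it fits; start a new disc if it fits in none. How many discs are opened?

  1450 → disc 1 (new)  [load 1450/2000]
  300 → disc 1  [load 1750/2000]
  1450 → disc 2 (new)  [load 1450/2000]
  1400 → disc 3 (new)  [load 1400/2000]
  650 → disc 4 (new)  [load 650/2000]
  1300 → disc 4  [load 1950/2000]
  650 → disc 5 (new)  [load 650/2000]
  1550 → disc 6 (new)  [load 1550/2000]
  1150 → disc 5  [load 1800/2000]
  350 → disc 2  [load 1800/2000]
  250 → disc 1  [load 2000/2000]
  400 → disc 3  [load 1800/2000]
  400 → disc 6  [load 1950/2000]
  1250 → disc 7 (new)  [load 1250/2000]
7 discs opened.

7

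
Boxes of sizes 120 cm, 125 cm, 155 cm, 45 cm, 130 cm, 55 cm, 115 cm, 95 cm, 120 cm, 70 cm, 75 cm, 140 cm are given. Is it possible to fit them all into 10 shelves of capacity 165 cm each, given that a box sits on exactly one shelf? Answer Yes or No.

A valid assignment using 9 shelves:
  shelf 1: 155 = 155
  shelf 2: 140 = 140
  shelf 3: 130 = 130
  shelf 4: 125 = 125
  shelf 5: 120 + 45 = 165
  shelf 6: 120 = 120
  shelf 7: 115 = 115
  shelf 8: 95 + 70 = 165
  shelf 9: 75 + 55 = 130
That uses only 9 ≤ 10, so 10 shelves are enough.

Yes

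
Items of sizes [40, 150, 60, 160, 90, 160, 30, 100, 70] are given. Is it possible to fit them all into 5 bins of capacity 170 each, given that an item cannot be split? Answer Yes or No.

No

Total = 860; ⌈860/170⌉ = 6.
At least 6 bins are required, but only 5 are allowed.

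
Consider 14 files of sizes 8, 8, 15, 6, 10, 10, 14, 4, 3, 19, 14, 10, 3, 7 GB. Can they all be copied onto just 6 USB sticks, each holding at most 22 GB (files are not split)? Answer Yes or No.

Total = 131 GB; ⌈131/22⌉ = 6.
The bound of 6 does not rule out 6, but exhaustive search shows no assignment into 6 USB sticks of capacity 22 GB exists — the minimum is 7.

No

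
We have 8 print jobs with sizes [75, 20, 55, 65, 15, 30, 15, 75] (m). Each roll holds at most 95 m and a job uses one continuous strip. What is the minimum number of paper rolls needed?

4

Total = 75 + 75 + 65 + 55 + 30 + 20 + 15 + 15 = 350 m.
Lower bound: ⌈350/95⌉ = 4 paper rolls.
A packing using 4 paper rolls:
  roll 1: 75 + 20 = 95
  roll 2: 75 + 15 = 90
  roll 3: 65 + 30 = 95
  roll 4: 55 + 15 = 70
This matches the lower bound, so 4 is optimal.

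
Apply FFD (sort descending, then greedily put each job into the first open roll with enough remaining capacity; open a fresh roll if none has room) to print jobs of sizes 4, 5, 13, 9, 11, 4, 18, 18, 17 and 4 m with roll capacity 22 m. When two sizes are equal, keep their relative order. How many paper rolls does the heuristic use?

5

Sorted descending: 18, 18, 17, 13, 11, 9, 5, 4, 4, 4.
  18 → roll 1 (new)  [load 18/22]
  18 → roll 2 (new)  [load 18/22]
  17 → roll 3 (new)  [load 17/22]
  13 → roll 4 (new)  [load 13/22]
  11 → roll 5 (new)  [load 11/22]
  9 → roll 4  [load 22/22]
  5 → roll 3  [load 22/22]
  4 → roll 1  [load 22/22]
  4 → roll 2  [load 22/22]
  4 → roll 5  [load 15/22]
5 paper rolls opened.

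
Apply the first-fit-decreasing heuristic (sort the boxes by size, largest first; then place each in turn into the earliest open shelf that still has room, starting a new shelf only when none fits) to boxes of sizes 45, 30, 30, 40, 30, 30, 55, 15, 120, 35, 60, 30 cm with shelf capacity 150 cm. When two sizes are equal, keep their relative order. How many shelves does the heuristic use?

Sorted descending: 120, 60, 55, 45, 40, 35, 30, 30, 30, 30, 30, 15.
  120 → shelf 1 (new)  [load 120/150]
  60 → shelf 2 (new)  [load 60/150]
  55 → shelf 2  [load 115/150]
  45 → shelf 3 (new)  [load 45/150]
  40 → shelf 3  [load 85/150]
  35 → shelf 2  [load 150/150]
  30 → shelf 1  [load 150/150]
  30 → shelf 3  [load 115/150]
  30 → shelf 3  [load 145/150]
  30 → shelf 4 (new)  [load 30/150]
  30 → shelf 4  [load 60/150]
  15 → shelf 4  [load 75/150]
4 shelves opened.

4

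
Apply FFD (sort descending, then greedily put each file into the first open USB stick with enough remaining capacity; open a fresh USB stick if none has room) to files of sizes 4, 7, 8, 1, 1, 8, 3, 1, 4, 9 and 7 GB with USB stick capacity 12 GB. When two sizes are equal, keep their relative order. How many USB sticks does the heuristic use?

Sorted descending: 9, 8, 8, 7, 7, 4, 4, 3, 1, 1, 1.
  9 → USB stick 1 (new)  [load 9/12]
  8 → USB stick 2 (new)  [load 8/12]
  8 → USB stick 3 (new)  [load 8/12]
  7 → USB stick 4 (new)  [load 7/12]
  7 → USB stick 5 (new)  [load 7/12]
  4 → USB stick 2  [load 12/12]
  4 → USB stick 3  [load 12/12]
  3 → USB stick 1  [load 12/12]
  1 → USB stick 4  [load 8/12]
  1 → USB stick 4  [load 9/12]
  1 → USB stick 4  [load 10/12]
5 USB sticks opened.

5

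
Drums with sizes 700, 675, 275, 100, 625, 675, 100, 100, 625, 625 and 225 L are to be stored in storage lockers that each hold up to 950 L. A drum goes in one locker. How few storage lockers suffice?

6

Total = 700 + 675 + 675 + 625 + 625 + 625 + 275 + 225 + 100 + 100 + 100 = 4725 L.
Lower bound: ⌈4725/950⌉ = 5 storage lockers.
Also, 6 drums each exceed 475 L, and no two of those can share a locker, so at least 6 storage lockers are needed.
A packing using 6 storage lockers:
  locker 1: 700 + 225 = 925
  locker 2: 675 + 275 = 950
  locker 3: 675 + 100 + 100 = 875
  locker 4: 625 + 100 = 725
  locker 5: 625 = 625
  locker 6: 625 = 625
This matches the lower bound, so 6 is optimal.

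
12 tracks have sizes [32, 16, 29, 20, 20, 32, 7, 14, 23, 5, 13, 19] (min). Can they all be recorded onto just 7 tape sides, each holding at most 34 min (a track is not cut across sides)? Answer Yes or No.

Total = 230 min; ⌈230/34⌉ = 7.
The bound of 7 does not rule out 7, but exhaustive search shows no assignment into 7 tape sides of capacity 34 min exists — the minimum is 8.

No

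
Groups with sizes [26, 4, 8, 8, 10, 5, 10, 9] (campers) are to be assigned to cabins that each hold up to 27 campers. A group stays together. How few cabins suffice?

Total = 26 + 10 + 10 + 9 + 8 + 8 + 5 + 4 = 80 campers.
Lower bound: ⌈80/27⌉ = 3 cabins.
A packing using 3 cabins:
  cabin 1: 26 = 26
  cabin 2: 10 + 9 + 8 = 27
  cabin 3: 10 + 8 + 5 + 4 = 27
This matches the lower bound, so 3 is optimal.

3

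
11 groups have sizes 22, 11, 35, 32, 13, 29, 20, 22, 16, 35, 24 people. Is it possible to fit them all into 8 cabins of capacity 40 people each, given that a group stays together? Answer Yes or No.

A valid assignment using 8 cabins:
  cabin 1: 35 = 35
  cabin 2: 35 = 35
  cabin 3: 32 = 32
  cabin 4: 29 + 11 = 40
  cabin 5: 24 + 16 = 40
  cabin 6: 22 + 13 = 35
  cabin 7: 22 = 22
  cabin 8: 20 = 20
Every load is within 40 people, so 8 cabins suffice.

Yes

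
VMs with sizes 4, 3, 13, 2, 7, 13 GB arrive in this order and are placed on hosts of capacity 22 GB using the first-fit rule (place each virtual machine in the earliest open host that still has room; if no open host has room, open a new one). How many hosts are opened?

  4 → host 1 (new)  [load 4/22]
  3 → host 1  [load 7/22]
  13 → host 1  [load 20/22]
  2 → host 1  [load 22/22]
  7 → host 2 (new)  [load 7/22]
  13 → host 2  [load 20/22]
2 hosts opened.

2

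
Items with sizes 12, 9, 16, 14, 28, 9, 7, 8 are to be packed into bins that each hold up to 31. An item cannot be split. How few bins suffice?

Total = 28 + 16 + 14 + 12 + 9 + 9 + 8 + 7 = 103.
Lower bound: ⌈103/31⌉ = 4 bins.
A packing using 4 bins:
  bin 1: 28 = 28
  bin 2: 16 + 14 = 30
  bin 3: 12 + 9 + 9 = 30
  bin 4: 8 + 7 = 15
This matches the lower bound, so 4 is optimal.

4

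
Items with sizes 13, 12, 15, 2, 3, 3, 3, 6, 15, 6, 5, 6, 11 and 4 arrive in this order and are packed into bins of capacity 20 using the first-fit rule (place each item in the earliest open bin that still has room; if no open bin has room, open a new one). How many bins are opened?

6

  13 → bin 1 (new)  [load 13/20]
  12 → bin 2 (new)  [load 12/20]
  15 → bin 3 (new)  [load 15/20]
  2 → bin 1  [load 15/20]
  3 → bin 1  [load 18/20]
  3 → bin 2  [load 15/20]
  3 → bin 2  [load 18/20]
  6 → bin 4 (new)  [load 6/20]
  15 → bin 5 (new)  [load 15/20]
  6 → bin 4  [load 12/20]
  5 → bin 3  [load 20/20]
  6 → bin 4  [load 18/20]
  11 → bin 6 (new)  [load 11/20]
  4 → bin 5  [load 19/20]
6 bins opened.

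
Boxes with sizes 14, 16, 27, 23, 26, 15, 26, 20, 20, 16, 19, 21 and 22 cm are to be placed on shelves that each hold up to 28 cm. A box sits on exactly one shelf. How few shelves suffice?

Total = 27 + 26 + 26 + 23 + 22 + 21 + 20 + 20 + 19 + 16 + 16 + 15 + 14 = 265 cm.
Lower bound: ⌈265/28⌉ = 10 shelves.
Also, 12 boxes each exceed 14 cm, and no two of those can share a shelf, so at least 12 shelves are needed.
A packing using 13 shelves:
  shelf 1: 27 = 27
  shelf 2: 26 = 26
  shelf 3: 26 = 26
  shelf 4: 23 = 23
  shelf 5: 22 = 22
  shelf 6: 21 = 21
  shelf 7: 20 = 20
  shelf 8: 20 = 20
  shelf 9: 19 = 19
  shelf 10: 16 = 16
  shelf 11: 16 = 16
  shelf 12: 15 = 15
  shelf 13: 14 = 14
No arrangement into 12 shelves stays within capacity, so 13 is optimal.

13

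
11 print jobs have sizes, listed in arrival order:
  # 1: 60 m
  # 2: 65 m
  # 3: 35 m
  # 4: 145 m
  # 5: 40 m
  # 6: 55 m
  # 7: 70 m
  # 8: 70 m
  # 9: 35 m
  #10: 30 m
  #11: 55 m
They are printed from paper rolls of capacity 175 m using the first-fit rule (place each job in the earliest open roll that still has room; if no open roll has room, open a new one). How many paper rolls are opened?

4

  60 → roll 1 (new)  [load 60/175]
  65 → roll 1  [load 125/175]
  35 → roll 1  [load 160/175]
  145 → roll 2 (new)  [load 145/175]
  40 → roll 3 (new)  [load 40/175]
  55 → roll 3  [load 95/175]
  70 → roll 3  [load 165/175]
  70 → roll 4 (new)  [load 70/175]
  35 → roll 4  [load 105/175]
  30 → roll 2  [load 175/175]
  55 → roll 4  [load 160/175]
4 paper rolls opened.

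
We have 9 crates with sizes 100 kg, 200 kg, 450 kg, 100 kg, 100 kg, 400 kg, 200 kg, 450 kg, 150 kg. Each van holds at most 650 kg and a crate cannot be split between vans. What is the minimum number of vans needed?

4

Total = 450 + 450 + 400 + 200 + 200 + 150 + 100 + 100 + 100 = 2150 kg.
Lower bound: ⌈2150/650⌉ = 4 vans.
A packing using 4 vans:
  van 1: 450 + 200 = 650
  van 2: 450 + 200 = 650
  van 3: 400 + 150 + 100 = 650
  van 4: 100 + 100 = 200
This matches the lower bound, so 4 is optimal.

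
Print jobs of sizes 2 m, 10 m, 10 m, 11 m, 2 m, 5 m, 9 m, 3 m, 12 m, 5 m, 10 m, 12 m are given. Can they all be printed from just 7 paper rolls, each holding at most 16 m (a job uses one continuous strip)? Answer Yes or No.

A valid assignment using 7 paper rolls:
  roll 1: 12 + 3 = 15
  roll 2: 12 + 2 + 2 = 16
  roll 3: 11 + 5 = 16
  roll 4: 10 + 5 = 15
  roll 5: 10 = 10
  roll 6: 10 = 10
  roll 7: 9 = 9
Every load is within 16 m, so 7 paper rolls suffice.

Yes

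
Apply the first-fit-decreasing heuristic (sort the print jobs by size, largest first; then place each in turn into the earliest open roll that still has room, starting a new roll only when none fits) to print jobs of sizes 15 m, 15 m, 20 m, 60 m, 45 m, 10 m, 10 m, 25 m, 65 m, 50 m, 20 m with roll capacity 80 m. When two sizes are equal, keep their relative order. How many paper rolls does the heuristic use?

5

Sorted descending: 65, 60, 50, 45, 25, 20, 20, 15, 15, 10, 10.
  65 → roll 1 (new)  [load 65/80]
  60 → roll 2 (new)  [load 60/80]
  50 → roll 3 (new)  [load 50/80]
  45 → roll 4 (new)  [load 45/80]
  25 → roll 3  [load 75/80]
  20 → roll 2  [load 80/80]
  20 → roll 4  [load 65/80]
  15 → roll 1  [load 80/80]
  15 → roll 4  [load 80/80]
  10 → roll 5 (new)  [load 10/80]
  10 → roll 5  [load 20/80]
5 paper rolls opened.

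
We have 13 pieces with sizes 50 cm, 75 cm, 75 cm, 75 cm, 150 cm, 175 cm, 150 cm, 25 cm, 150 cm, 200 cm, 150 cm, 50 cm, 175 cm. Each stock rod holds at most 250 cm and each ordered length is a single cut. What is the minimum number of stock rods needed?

7

Total = 200 + 175 + 175 + 150 + 150 + 150 + 150 + 75 + 75 + 75 + 50 + 50 + 25 = 1500 cm.
Lower bound: ⌈1500/250⌉ = 6 stock rods.
Also, 7 pieces each exceed 125 cm, and no two of those can share a stock rod, so at least 7 stock rods are needed.
A packing using 7 stock rods:
  stock rod 1: 200 + 50 = 250
  stock rod 2: 175 + 75 = 250
  stock rod 3: 175 + 75 = 250
  stock rod 4: 150 + 75 + 25 = 250
  stock rod 5: 150 + 50 = 200
  stock rod 6: 150 = 150
  stock rod 7: 150 = 150
This matches the lower bound, so 7 is optimal.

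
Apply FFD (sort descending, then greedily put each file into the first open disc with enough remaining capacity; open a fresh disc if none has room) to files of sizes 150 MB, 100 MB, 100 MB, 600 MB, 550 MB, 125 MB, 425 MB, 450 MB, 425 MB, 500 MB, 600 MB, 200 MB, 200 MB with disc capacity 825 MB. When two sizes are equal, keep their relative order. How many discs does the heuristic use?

Sorted descending: 600, 600, 550, 500, 450, 425, 425, 200, 200, 150, 125, 100, 100.
  600 → disc 1 (new)  [load 600/825]
  600 → disc 2 (new)  [load 600/825]
  550 → disc 3 (new)  [load 550/825]
  500 → disc 4 (new)  [load 500/825]
  450 → disc 5 (new)  [load 450/825]
  425 → disc 6 (new)  [load 425/825]
  425 → disc 7 (new)  [load 425/825]
  200 → disc 1  [load 800/825]
  200 → disc 2  [load 800/825]
  150 → disc 3  [load 700/825]
  125 → disc 3  [load 825/825]
  100 → disc 4  [load 600/825]
  100 → disc 4  [load 700/825]
7 discs opened.

7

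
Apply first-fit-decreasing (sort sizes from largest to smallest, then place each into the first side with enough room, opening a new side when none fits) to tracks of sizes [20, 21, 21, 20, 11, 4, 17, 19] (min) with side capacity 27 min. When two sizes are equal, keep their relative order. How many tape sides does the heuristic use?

7

Sorted descending: 21, 21, 20, 20, 19, 17, 11, 4.
  21 → side 1 (new)  [load 21/27]
  21 → side 2 (new)  [load 21/27]
  20 → side 3 (new)  [load 20/27]
  20 → side 4 (new)  [load 20/27]
  19 → side 5 (new)  [load 19/27]
  17 → side 6 (new)  [load 17/27]
  11 → side 7 (new)  [load 11/27]
  4 → side 1  [load 25/27]
7 tape sides opened.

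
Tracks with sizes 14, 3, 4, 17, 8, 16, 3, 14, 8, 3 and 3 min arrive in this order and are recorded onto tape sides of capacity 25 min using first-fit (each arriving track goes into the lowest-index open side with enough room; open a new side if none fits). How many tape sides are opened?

  14 → side 1 (new)  [load 14/25]
  3 → side 1  [load 17/25]
  4 → side 1  [load 21/25]
  17 → side 2 (new)  [load 17/25]
  8 → side 2  [load 25/25]
  16 → side 3 (new)  [load 16/25]
  3 → side 1  [load 24/25]
  14 → side 4 (new)  [load 14/25]
  8 → side 3  [load 24/25]
  3 → side 4  [load 17/25]
  3 → side 4  [load 20/25]
4 tape sides opened.

4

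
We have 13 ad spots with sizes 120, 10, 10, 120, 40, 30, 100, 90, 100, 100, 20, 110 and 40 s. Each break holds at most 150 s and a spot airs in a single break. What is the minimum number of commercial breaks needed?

Total = 120 + 120 + 110 + 100 + 100 + 100 + 90 + 40 + 40 + 30 + 20 + 10 + 10 = 890 s.
Lower bound: ⌈890/150⌉ = 6 commercial breaks.
Also, 7 ad spots each exceed 75 s, and no two of those can share a break, so at least 7 commercial breaks are needed.
A packing using 7 commercial breaks:
  break 1: 120 + 30 = 150
  break 2: 120 + 20 + 10 = 150
  break 3: 110 + 40 = 150
  break 4: 100 + 40 + 10 = 150
  break 5: 100 = 100
  break 6: 100 = 100
  break 7: 90 = 90
This matches the lower bound, so 7 is optimal.

7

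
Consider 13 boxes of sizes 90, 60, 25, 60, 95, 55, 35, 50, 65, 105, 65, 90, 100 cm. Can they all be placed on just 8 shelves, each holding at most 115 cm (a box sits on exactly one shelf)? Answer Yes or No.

Total = 895 cm; ⌈895/115⌉ = 8.
9 boxes each exceed half the capacity and cannot share a shelf, forcing at least 9 shelves.
At least 9 shelves are required, but only 8 are allowed.

No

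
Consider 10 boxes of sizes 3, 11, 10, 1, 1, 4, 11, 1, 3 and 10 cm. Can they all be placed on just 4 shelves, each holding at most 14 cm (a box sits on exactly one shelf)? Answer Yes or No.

A valid assignment using 4 shelves:
  shelf 1: 11 + 3 = 14
  shelf 2: 11 + 3 = 14
  shelf 3: 10 + 4 = 14
  shelf 4: 10 + 1 + 1 + 1 = 13
Every load is within 14 cm, so 4 shelves suffice.

Yes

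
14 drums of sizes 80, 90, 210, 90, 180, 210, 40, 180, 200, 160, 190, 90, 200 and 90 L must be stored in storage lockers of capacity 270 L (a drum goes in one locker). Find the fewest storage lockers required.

9

Total = 210 + 210 + 200 + 200 + 190 + 180 + 180 + 160 + 90 + 90 + 90 + 90 + 80 + 40 = 2010 L.
Lower bound: ⌈2010/270⌉ = 8 storage lockers.
A packing using 9 storage lockers:
  locker 1: 210 + 40 = 250
  locker 2: 210 = 210
  locker 3: 200 = 200
  locker 4: 200 = 200
  locker 5: 190 + 80 = 270
  locker 6: 180 + 90 = 270
  locker 7: 180 + 90 = 270
  locker 8: 160 + 90 = 250
  locker 9: 90 = 90
No arrangement into 8 storage lockers stays within capacity, so 9 is optimal.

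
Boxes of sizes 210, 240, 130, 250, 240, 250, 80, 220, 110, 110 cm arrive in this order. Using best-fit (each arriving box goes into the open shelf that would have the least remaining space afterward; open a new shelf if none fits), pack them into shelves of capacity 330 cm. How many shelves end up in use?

  210 → shelf 1 (new)  [load 210/330]
  240 → shelf 2 (new)  [load 240/330]
  130 → shelf 3 (new)  [load 130/330]
  250 → shelf 4 (new)  [load 250/330]
  240 → shelf 5 (new)  [load 240/330]
  250 → shelf 6 (new)  [load 250/330]
  80 → shelf 4  [load 330/330]
  220 → shelf 7 (new)  [load 220/330]
  110 → shelf 7  [load 330/330]
  110 → shelf 1  [load 320/330]
7 shelves opened.

7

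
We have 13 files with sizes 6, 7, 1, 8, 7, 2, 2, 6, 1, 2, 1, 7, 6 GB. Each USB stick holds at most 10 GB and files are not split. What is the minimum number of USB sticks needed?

Total = 8 + 7 + 7 + 7 + 6 + 6 + 6 + 2 + 2 + 2 + 1 + 1 + 1 = 56 GB.
Lower bound: ⌈56/10⌉ = 6 USB sticks.
Also, 7 files each exceed 5 GB, and no two of those can share a USB stick, so at least 7 USB sticks are needed.
A packing using 7 USB sticks:
  USB stick 1: 8 + 2 = 10
  USB stick 2: 7 + 2 + 1 = 10
  USB stick 3: 7 + 2 + 1 = 10
  USB stick 4: 7 + 1 = 8
  USB stick 5: 6 = 6
  USB stick 6: 6 = 6
  USB stick 7: 6 = 6
This matches the lower bound, so 7 is optimal.

7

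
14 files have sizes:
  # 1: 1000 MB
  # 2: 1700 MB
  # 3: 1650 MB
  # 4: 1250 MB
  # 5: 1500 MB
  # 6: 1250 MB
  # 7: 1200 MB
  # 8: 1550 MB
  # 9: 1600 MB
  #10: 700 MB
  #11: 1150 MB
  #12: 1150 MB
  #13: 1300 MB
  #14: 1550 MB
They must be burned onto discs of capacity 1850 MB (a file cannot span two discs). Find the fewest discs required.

13

Total = 1700 + 1650 + 1600 + 1550 + 1550 + 1500 + 1300 + 1250 + 1250 + 1200 + 1150 + 1150 + 1000 + 700 = 18550 MB.
Lower bound: ⌈18550/1850⌉ = 11 discs.
Also, 13 files each exceed 925 MB, and no two of those can share a disc, so at least 13 discs are needed.
A packing using 13 discs:
  disc 1: 1700 = 1700
  disc 2: 1650 = 1650
  disc 3: 1600 = 1600
  disc 4: 1550 = 1550
  disc 5: 1550 = 1550
  disc 6: 1500 = 1500
  disc 7: 1300 = 1300
  disc 8: 1250 = 1250
  disc 9: 1250 = 1250
  disc 10: 1200 = 1200
  disc 11: 1150 + 700 = 1850
  disc 12: 1150 = 1150
  disc 13: 1000 = 1000
This matches the lower bound, so 13 is optimal.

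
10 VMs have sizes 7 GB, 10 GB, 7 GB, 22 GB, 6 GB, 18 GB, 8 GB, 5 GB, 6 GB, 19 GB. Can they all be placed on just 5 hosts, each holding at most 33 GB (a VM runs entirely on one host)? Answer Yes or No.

A valid assignment using 4 hosts:
  host 1: 22 + 10 = 32
  host 2: 19 + 8 + 6 = 33
  host 3: 18 + 7 + 7 = 32
  host 4: 6 + 5 = 11
That uses only 4 ≤ 5, so 5 hosts are enough.

Yes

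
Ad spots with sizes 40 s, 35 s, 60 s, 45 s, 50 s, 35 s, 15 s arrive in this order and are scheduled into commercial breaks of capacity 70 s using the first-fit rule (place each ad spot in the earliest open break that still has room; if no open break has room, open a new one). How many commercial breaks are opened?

5

  40 → break 1 (new)  [load 40/70]
  35 → break 2 (new)  [load 35/70]
  60 → break 3 (new)  [load 60/70]
  45 → break 4 (new)  [load 45/70]
  50 → break 5 (new)  [load 50/70]
  35 → break 2  [load 70/70]
  15 → break 1  [load 55/70]
5 commercial breaks opened.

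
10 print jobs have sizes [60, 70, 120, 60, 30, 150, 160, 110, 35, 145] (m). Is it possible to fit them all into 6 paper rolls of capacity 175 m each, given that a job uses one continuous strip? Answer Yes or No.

Yes

A valid assignment using 6 paper rolls:
  roll 1: 160 = 160
  roll 2: 150 = 150
  roll 3: 145 + 30 = 175
  roll 4: 120 + 35 = 155
  roll 5: 110 + 60 = 170
  roll 6: 70 + 60 = 130
Every load is within 175 m, so 6 paper rolls suffice.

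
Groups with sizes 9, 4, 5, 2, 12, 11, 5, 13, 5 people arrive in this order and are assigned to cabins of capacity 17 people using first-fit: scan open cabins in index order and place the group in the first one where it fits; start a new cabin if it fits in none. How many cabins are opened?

  9 → cabin 1 (new)  [load 9/17]
  4 → cabin 1  [load 13/17]
  5 → cabin 2 (new)  [load 5/17]
  2 → cabin 1  [load 15/17]
  12 → cabin 2  [load 17/17]
  11 → cabin 3 (new)  [load 11/17]
  5 → cabin 3  [load 16/17]
  13 → cabin 4 (new)  [load 13/17]
  5 → cabin 5 (new)  [load 5/17]
5 cabins opened.

5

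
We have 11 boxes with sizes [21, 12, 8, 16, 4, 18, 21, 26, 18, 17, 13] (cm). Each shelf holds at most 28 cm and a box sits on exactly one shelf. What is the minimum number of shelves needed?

8

Total = 26 + 21 + 21 + 18 + 18 + 17 + 16 + 13 + 12 + 8 + 4 = 174 cm.
Lower bound: ⌈174/28⌉ = 7 shelves.
A packing using 8 shelves:
  shelf 1: 26 = 26
  shelf 2: 21 + 4 = 25
  shelf 3: 21 = 21
  shelf 4: 18 + 8 = 26
  shelf 5: 18 = 18
  shelf 6: 17 = 17
  shelf 7: 16 + 12 = 28
  shelf 8: 13 = 13
No arrangement into 7 shelves stays within capacity, so 8 is optimal.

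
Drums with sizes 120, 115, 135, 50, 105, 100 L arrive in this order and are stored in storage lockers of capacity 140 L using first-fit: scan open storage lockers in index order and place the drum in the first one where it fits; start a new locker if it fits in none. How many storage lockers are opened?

6

  120 → locker 1 (new)  [load 120/140]
  115 → locker 2 (new)  [load 115/140]
  135 → locker 3 (new)  [load 135/140]
  50 → locker 4 (new)  [load 50/140]
  105 → locker 5 (new)  [load 105/140]
  100 → locker 6 (new)  [load 100/140]
6 storage lockers opened.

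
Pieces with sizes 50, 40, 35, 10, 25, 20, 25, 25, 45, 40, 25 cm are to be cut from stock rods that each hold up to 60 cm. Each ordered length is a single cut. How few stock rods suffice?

Total = 50 + 45 + 40 + 40 + 35 + 25 + 25 + 25 + 25 + 20 + 10 = 340 cm.
Lower bound: ⌈340/60⌉ = 6 stock rods.
A packing using 7 stock rods:
  stock rod 1: 50 + 10 = 60
  stock rod 2: 45 = 45
  stock rod 3: 40 + 20 = 60
  stock rod 4: 40 = 40
  stock rod 5: 35 + 25 = 60
  stock rod 6: 25 + 25 = 50
  stock rod 7: 25 = 25
No arrangement into 6 stock rods stays within capacity, so 7 is optimal.

7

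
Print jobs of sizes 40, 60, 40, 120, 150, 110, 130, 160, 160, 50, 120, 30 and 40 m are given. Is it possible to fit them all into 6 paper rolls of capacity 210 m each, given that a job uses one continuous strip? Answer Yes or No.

Total = 1210 m; ⌈1210/210⌉ = 6.
7 print jobs each exceed half the capacity and cannot share a roll, forcing at least 7 paper rolls.
At least 7 paper rolls are required, but only 6 are allowed.

No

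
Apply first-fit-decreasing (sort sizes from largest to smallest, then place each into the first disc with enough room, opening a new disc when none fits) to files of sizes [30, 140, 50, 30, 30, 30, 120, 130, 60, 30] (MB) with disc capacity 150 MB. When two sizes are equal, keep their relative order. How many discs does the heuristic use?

5

Sorted descending: 140, 130, 120, 60, 50, 30, 30, 30, 30, 30.
  140 → disc 1 (new)  [load 140/150]
  130 → disc 2 (new)  [load 130/150]
  120 → disc 3 (new)  [load 120/150]
  60 → disc 4 (new)  [load 60/150]
  50 → disc 4  [load 110/150]
  30 → disc 3  [load 150/150]
  30 → disc 4  [load 140/150]
  30 → disc 5 (new)  [load 30/150]
  30 → disc 5  [load 60/150]
  30 → disc 5  [load 90/150]
5 discs opened.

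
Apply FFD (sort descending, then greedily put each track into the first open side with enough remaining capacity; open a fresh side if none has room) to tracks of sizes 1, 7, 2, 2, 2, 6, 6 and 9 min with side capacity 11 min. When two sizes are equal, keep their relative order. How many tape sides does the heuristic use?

Sorted descending: 9, 7, 6, 6, 2, 2, 2, 1.
  9 → side 1 (new)  [load 9/11]
  7 → side 2 (new)  [load 7/11]
  6 → side 3 (new)  [load 6/11]
  6 → side 4 (new)  [load 6/11]
  2 → side 1  [load 11/11]
  2 → side 2  [load 9/11]
  2 → side 2  [load 11/11]
  1 → side 3  [load 7/11]
4 tape sides opened.

4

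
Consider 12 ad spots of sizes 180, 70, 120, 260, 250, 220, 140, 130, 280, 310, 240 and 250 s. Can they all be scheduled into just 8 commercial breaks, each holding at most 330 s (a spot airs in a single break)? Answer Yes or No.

No

Total = 2450 s; ⌈2450/330⌉ = 8.
The bound of 8 does not rule out 8, but exhaustive search shows no assignment into 8 commercial breaks of capacity 330 s exists — the minimum is 9.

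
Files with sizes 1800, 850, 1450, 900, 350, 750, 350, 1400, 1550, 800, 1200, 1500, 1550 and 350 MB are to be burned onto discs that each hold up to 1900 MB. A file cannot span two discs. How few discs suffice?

Total = 1800 + 1550 + 1550 + 1500 + 1450 + 1400 + 1200 + 900 + 850 + 800 + 750 + 350 + 350 + 350 = 14800 MB.
Lower bound: ⌈14800/1900⌉ = 8 discs.
A packing using 9 discs:
  disc 1: 1800 = 1800
  disc 2: 1550 + 350 = 1900
  disc 3: 1550 + 350 = 1900
  disc 4: 1500 + 350 = 1850
  disc 5: 1450 = 1450
  disc 6: 1400 = 1400
  disc 7: 1200 = 1200
  disc 8: 900 + 850 = 1750
  disc 9: 800 + 750 = 1550
No arrangement into 8 discs stays within capacity, so 9 is optimal.

9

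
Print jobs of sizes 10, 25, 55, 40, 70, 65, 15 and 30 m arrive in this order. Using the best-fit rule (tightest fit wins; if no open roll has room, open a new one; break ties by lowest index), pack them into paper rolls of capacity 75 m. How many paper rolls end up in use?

5

  10 → roll 1 (new)  [load 10/75]
  25 → roll 1  [load 35/75]
  55 → roll 2 (new)  [load 55/75]
  40 → roll 1  [load 75/75]
  70 → roll 3 (new)  [load 70/75]
  65 → roll 4 (new)  [load 65/75]
  15 → roll 2  [load 70/75]
  30 → roll 5 (new)  [load 30/75]
5 paper rolls opened.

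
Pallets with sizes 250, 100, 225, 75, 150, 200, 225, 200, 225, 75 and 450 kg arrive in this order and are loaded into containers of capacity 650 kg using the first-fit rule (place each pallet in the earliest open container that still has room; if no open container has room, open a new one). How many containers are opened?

  250 → container 1 (new)  [load 250/650]
  100 → container 1  [load 350/650]
  225 → container 1  [load 575/650]
  75 → container 1  [load 650/650]
  150 → container 2 (new)  [load 150/650]
  200 → container 2  [load 350/650]
  225 → container 2  [load 575/650]
  200 → container 3 (new)  [load 200/650]
  225 → container 3  [load 425/650]
  75 → container 2  [load 650/650]
  450 → container 4 (new)  [load 450/650]
4 containers opened.

4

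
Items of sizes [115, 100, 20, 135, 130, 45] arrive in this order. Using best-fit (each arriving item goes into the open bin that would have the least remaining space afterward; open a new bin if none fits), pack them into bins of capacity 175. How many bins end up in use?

4

  115 → bin 1 (new)  [load 115/175]
  100 → bin 2 (new)  [load 100/175]
  20 → bin 1  [load 135/175]
  135 → bin 3 (new)  [load 135/175]
  130 → bin 4 (new)  [load 130/175]
  45 → bin 4  [load 175/175]
4 bins opened.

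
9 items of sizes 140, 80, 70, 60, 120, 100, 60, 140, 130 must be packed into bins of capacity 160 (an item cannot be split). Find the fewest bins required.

7

Total = 140 + 140 + 130 + 120 + 100 + 80 + 70 + 60 + 60 = 900.
Lower bound: ⌈900/160⌉ = 6 bins.
A packing using 7 bins:
  bin 1: 140 = 140
  bin 2: 140 = 140
  bin 3: 130 = 130
  bin 4: 120 = 120
  bin 5: 100 + 60 = 160
  bin 6: 80 + 70 = 150
  bin 7: 60 = 60
No arrangement into 6 bins stays within capacity, so 7 is optimal.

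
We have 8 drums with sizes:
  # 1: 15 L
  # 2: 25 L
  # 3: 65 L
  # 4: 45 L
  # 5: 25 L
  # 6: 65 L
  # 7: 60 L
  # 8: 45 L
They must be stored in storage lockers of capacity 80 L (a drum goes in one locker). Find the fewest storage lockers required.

5

Total = 65 + 65 + 60 + 45 + 45 + 25 + 25 + 15 = 345 L.
Lower bound: ⌈345/80⌉ = 5 storage lockers.
A packing using 5 storage lockers:
  locker 1: 65 + 15 = 80
  locker 2: 65 = 65
  locker 3: 60 = 60
  locker 4: 45 + 25 = 70
  locker 5: 45 + 25 = 70
This matches the lower bound, so 5 is optimal.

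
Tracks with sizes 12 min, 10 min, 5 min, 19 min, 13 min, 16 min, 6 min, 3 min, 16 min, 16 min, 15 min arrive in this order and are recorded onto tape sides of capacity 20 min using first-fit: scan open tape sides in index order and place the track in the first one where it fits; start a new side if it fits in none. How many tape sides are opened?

8

  12 → side 1 (new)  [load 12/20]
  10 → side 2 (new)  [load 10/20]
  5 → side 1  [load 17/20]
  19 → side 3 (new)  [load 19/20]
  13 → side 4 (new)  [load 13/20]
  16 → side 5 (new)  [load 16/20]
  6 → side 2  [load 16/20]
  3 → side 1  [load 20/20]
  16 → side 6 (new)  [load 16/20]
  16 → side 7 (new)  [load 16/20]
  15 → side 8 (new)  [load 15/20]
8 tape sides opened.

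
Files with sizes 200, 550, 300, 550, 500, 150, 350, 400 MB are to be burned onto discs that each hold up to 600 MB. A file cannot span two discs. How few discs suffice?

Total = 550 + 550 + 500 + 400 + 350 + 300 + 200 + 150 = 3000 MB.
Lower bound: ⌈3000/600⌉ = 5 discs.
A packing using 6 discs:
  disc 1: 550 = 550
  disc 2: 550 = 550
  disc 3: 500 = 500
  disc 4: 400 + 200 = 600
  disc 5: 350 + 150 = 500
  disc 6: 300 = 300
No arrangement into 5 discs stays within capacity, so 6 is optimal.

6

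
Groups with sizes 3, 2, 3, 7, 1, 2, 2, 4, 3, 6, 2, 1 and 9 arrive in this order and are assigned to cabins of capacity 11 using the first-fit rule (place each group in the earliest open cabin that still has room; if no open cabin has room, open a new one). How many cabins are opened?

5

  3 → cabin 1 (new)  [load 3/11]
  2 → cabin 1  [load 5/11]
  3 → cabin 1  [load 8/11]
  7 → cabin 2 (new)  [load 7/11]
  1 → cabin 1  [load 9/11]
  2 → cabin 1  [load 11/11]
  2 → cabin 2  [load 9/11]
  4 → cabin 3 (new)  [load 4/11]
  3 → cabin 3  [load 7/11]
  6 → cabin 4 (new)  [load 6/11]
  2 → cabin 2  [load 11/11]
  1 → cabin 3  [load 8/11]
  9 → cabin 5 (new)  [load 9/11]
5 cabins opened.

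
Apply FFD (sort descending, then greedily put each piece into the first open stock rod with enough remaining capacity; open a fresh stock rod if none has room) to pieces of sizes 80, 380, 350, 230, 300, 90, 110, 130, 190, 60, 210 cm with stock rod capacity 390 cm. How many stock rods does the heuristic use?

6

Sorted descending: 380, 350, 300, 230, 210, 190, 130, 110, 90, 80, 60.
  380 → stock rod 1 (new)  [load 380/390]
  350 → stock rod 2 (new)  [load 350/390]
  300 → stock rod 3 (new)  [load 300/390]
  230 → stock rod 4 (new)  [load 230/390]
  210 → stock rod 5 (new)  [load 210/390]
  190 → stock rod 6 (new)  [load 190/390]
  130 → stock rod 4  [load 360/390]
  110 → stock rod 5  [load 320/390]
  90 → stock rod 3  [load 390/390]
  80 → stock rod 6  [load 270/390]
  60 → stock rod 5  [load 380/390]
6 stock rods opened.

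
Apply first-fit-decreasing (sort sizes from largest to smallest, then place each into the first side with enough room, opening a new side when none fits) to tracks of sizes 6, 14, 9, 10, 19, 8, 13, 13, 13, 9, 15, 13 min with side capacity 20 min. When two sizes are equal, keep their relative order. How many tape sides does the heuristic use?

9

Sorted descending: 19, 15, 14, 13, 13, 13, 13, 10, 9, 9, 8, 6.
  19 → side 1 (new)  [load 19/20]
  15 → side 2 (new)  [load 15/20]
  14 → side 3 (new)  [load 14/20]
  13 → side 4 (new)  [load 13/20]
  13 → side 5 (new)  [load 13/20]
  13 → side 6 (new)  [load 13/20]
  13 → side 7 (new)  [load 13/20]
  10 → side 8 (new)  [load 10/20]
  9 → side 8  [load 19/20]
  9 → side 9 (new)  [load 9/20]
  8 → side 9  [load 17/20]
  6 → side 3  [load 20/20]
9 tape sides opened.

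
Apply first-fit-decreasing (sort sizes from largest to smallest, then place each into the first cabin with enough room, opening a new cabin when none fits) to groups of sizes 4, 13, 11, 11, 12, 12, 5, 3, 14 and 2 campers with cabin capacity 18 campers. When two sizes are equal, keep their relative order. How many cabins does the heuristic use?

6

Sorted descending: 14, 13, 12, 12, 11, 11, 5, 4, 3, 2.
  14 → cabin 1 (new)  [load 14/18]
  13 → cabin 2 (new)  [load 13/18]
  12 → cabin 3 (new)  [load 12/18]
  12 → cabin 4 (new)  [load 12/18]
  11 → cabin 5 (new)  [load 11/18]
  11 → cabin 6 (new)  [load 11/18]
  5 → cabin 2  [load 18/18]
  4 → cabin 1  [load 18/18]
  3 → cabin 3  [load 15/18]
  2 → cabin 3  [load 17/18]
6 cabins opened.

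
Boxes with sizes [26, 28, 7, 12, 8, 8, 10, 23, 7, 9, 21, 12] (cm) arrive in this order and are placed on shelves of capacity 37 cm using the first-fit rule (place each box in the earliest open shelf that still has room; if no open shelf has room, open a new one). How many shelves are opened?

  26 → shelf 1 (new)  [load 26/37]
  28 → shelf 2 (new)  [load 28/37]
  7 → shelf 1  [load 33/37]
  12 → shelf 3 (new)  [load 12/37]
  8 → shelf 2  [load 36/37]
  8 → shelf 3  [load 20/37]
  10 → shelf 3  [load 30/37]
  23 → shelf 4 (new)  [load 23/37]
  7 → shelf 3  [load 37/37]
  9 → shelf 4  [load 32/37]
  21 → shelf 5 (new)  [load 21/37]
  12 → shelf 5  [load 33/37]
5 shelves opened.

5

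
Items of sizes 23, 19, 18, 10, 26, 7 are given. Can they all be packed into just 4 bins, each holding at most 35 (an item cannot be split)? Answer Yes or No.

A valid assignment using 4 bins:
  bin 1: 26 + 7 = 33
  bin 2: 23 + 10 = 33
  bin 3: 19 = 19
  bin 4: 18 = 18
Every load is within 35, so 4 bins suffice.

Yes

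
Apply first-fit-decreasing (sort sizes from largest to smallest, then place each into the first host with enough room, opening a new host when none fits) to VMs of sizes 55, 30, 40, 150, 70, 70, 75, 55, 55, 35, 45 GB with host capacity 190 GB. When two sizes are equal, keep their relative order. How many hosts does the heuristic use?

4

Sorted descending: 150, 75, 70, 70, 55, 55, 55, 45, 40, 35, 30.
  150 → host 1 (new)  [load 150/190]
  75 → host 2 (new)  [load 75/190]
  70 → host 2  [load 145/190]
  70 → host 3 (new)  [load 70/190]
  55 → host 3  [load 125/190]
  55 → host 3  [load 180/190]
  55 → host 4 (new)  [load 55/190]
  45 → host 2  [load 190/190]
  40 → host 1  [load 190/190]
  35 → host 4  [load 90/190]
  30 → host 4  [load 120/190]
4 hosts opened.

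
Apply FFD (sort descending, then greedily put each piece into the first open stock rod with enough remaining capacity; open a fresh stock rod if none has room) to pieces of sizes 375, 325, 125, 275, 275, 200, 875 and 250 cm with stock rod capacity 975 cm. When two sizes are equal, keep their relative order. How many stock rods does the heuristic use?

3

Sorted descending: 875, 375, 325, 275, 275, 250, 200, 125.
  875 → stock rod 1 (new)  [load 875/975]
  375 → stock rod 2 (new)  [load 375/975]
  325 → stock rod 2  [load 700/975]
  275 → stock rod 2  [load 975/975]
  275 → stock rod 3 (new)  [load 275/975]
  250 → stock rod 3  [load 525/975]
  200 → stock rod 3  [load 725/975]
  125 → stock rod 3  [load 850/975]
3 stock rods opened.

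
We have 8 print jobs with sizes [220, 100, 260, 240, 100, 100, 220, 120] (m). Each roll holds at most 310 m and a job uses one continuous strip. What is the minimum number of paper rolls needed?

Total = 260 + 240 + 220 + 220 + 120 + 100 + 100 + 100 = 1360 m.
Lower bound: ⌈1360/310⌉ = 5 paper rolls.
A packing using 6 paper rolls:
  roll 1: 260 = 260
  roll 2: 240 = 240
  roll 3: 220 = 220
  roll 4: 220 = 220
  roll 5: 120 + 100 = 220
  roll 6: 100 + 100 = 200
No arrangement into 5 paper rolls stays within capacity, so 6 is optimal.

6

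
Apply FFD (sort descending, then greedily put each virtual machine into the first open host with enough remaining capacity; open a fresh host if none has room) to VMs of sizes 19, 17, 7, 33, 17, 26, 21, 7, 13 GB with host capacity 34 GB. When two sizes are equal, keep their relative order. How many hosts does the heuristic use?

Sorted descending: 33, 26, 21, 19, 17, 17, 13, 7, 7.
  33 → host 1 (new)  [load 33/34]
  26 → host 2 (new)  [load 26/34]
  21 → host 3 (new)  [load 21/34]
  19 → host 4 (new)  [load 19/34]
  17 → host 5 (new)  [load 17/34]
  17 → host 5  [load 34/34]
  13 → host 3  [load 34/34]
  7 → host 2  [load 33/34]
  7 → host 4  [load 26/34]
5 hosts opened.

5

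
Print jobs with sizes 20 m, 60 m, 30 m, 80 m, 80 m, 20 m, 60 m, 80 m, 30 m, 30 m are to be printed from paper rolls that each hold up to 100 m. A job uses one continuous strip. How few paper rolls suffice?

6

Total = 80 + 80 + 80 + 60 + 60 + 30 + 30 + 30 + 20 + 20 = 490 m.
Lower bound: ⌈490/100⌉ = 5 paper rolls.
A packing using 6 paper rolls:
  roll 1: 80 + 20 = 100
  roll 2: 80 + 20 = 100
  roll 3: 80 = 80
  roll 4: 60 + 30 = 90
  roll 5: 60 + 30 = 90
  roll 6: 30 = 30
No arrangement into 5 paper rolls stays within capacity, so 6 is optimal.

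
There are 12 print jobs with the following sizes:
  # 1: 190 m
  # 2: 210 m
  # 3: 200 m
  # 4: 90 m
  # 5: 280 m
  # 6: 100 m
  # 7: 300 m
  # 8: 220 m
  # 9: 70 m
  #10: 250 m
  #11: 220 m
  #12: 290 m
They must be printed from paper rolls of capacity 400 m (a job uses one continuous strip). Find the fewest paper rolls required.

Total = 300 + 290 + 280 + 250 + 220 + 220 + 210 + 200 + 190 + 100 + 90 + 70 = 2420 m.
Lower bound: ⌈2420/400⌉ = 7 paper rolls.
A packing using 8 paper rolls:
  roll 1: 300 + 100 = 400
  roll 2: 290 + 90 = 380
  roll 3: 280 + 70 = 350
  roll 4: 250 = 250
  roll 5: 220 = 220
  roll 6: 220 = 220
  roll 7: 210 + 190 = 400
  roll 8: 200 = 200
No arrangement into 7 paper rolls stays within capacity, so 8 is optimal.

8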